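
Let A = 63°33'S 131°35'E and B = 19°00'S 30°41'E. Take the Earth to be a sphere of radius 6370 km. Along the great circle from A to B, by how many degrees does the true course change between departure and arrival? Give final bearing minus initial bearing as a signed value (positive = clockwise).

+81.6°

At departure: θ₁ = atan2(sin Δλ cos φ₂, cos φ₁ sin φ₂ − sin φ₁ cos φ₂ cos Δλ) = 251.81°
At arrival: θ₂ = atan2(sin Δλ cos φ₁, −cos φ₂ sin φ₁ + sin φ₂ cos φ₁ cos Δλ) = 333.41°
Δθ = θ₂ − θ₁ = +81.6°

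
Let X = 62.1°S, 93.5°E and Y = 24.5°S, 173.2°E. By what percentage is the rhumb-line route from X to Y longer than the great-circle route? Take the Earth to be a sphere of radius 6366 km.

4.5%

Great circle: σ = 1.1123 rad → d_gc = Rσ = 7080.7 km
Rhumb: Δφ = +0.6562, Δλ = +1.3910, Δψ = +0.9514, q = Δφ/Δψ = 0.6897 → d_rh = R√(Δφ²+q²Δλ²) = 7399.9 km
Excess = (7399.9 − 7080.7) / 7080.7 = 319.2 / 7080.7 = 4.51% ≈ 4.5%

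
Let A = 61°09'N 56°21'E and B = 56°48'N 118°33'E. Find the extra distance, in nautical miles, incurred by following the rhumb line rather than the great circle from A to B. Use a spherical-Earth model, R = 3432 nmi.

Great circle: cos σ = sin φ₁ sin φ₂ + cos φ₁ cos φ₂ cos Δλ,  σ = 0.5431 rad → d_gc = 1863.8 nmi
Rhumb line: Δψ = -0.1475, q = Δφ/Δψ = 0.5146, d_rh = R√(Δφ²+q²Δλ²) = 1934.9 nmi
Excess = 1934.9 − 1863.8 = 71.1 ≈ 71 nmi

71 nmi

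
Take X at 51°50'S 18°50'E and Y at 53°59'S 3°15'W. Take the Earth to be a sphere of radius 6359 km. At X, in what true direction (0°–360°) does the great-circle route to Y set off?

252.1°

θ = atan2( sin Δλ·cos φ₂ ,  cos φ₁ sin φ₂ − sin φ₁ cos φ₂ cos Δλ )
  = atan2(-0.2211, -0.0714) = 252.09°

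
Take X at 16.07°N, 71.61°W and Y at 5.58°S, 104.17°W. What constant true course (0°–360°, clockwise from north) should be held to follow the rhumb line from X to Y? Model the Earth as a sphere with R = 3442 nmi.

Meridional parts: M(φ₁)=+0.2842, M(φ₂)=-0.0975 → ΔM = -0.3818;  Δλ = -0.5683 rad
tan C = Δλ / ΔM = +1.4885 → C = 236.11°

236.1°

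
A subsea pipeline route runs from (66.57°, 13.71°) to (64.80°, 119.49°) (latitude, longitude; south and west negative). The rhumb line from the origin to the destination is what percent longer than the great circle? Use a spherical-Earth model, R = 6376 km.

13.6%

Great circle: σ = 0.6694 rad → d_gc = Rσ = 4268.2 km
Rhumb: Δφ = -0.0309, Δλ = +1.8462, Δψ = -0.0751, q = Δφ/Δψ = 0.4116 → d_rh = R√(Δφ²+q²Δλ²) = 4848.8 km
Excess = (4848.8 − 4268.2) / 4268.2 = 580.6 / 4268.2 = 13.60% ≈ 13.6%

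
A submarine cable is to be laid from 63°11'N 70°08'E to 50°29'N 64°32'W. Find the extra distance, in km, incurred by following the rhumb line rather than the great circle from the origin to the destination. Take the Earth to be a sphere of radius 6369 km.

1448 km

Great circle: cos σ = sin φ₁ sin φ₂ + cos φ₁ cos φ₂ cos Δλ,  σ = 1.0625 rad → d_gc = 6767.2 km
Rhumb line: Δψ = -0.4100, q = Δφ/Δψ = 0.5406, d_rh = R√(Δφ²+q²Δλ²) = 8215.4 km
Excess = 8215.4 − 6767.2 = 1448.2 ≈ 1448 km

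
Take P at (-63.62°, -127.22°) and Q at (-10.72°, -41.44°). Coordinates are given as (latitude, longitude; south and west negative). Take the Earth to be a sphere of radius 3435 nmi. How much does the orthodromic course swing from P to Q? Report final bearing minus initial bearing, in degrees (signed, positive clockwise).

At departure: θ₁ = atan2(sin Δλ cos φ₂, cos φ₁ sin φ₂ − sin φ₁ cos φ₂ cos Δλ) = 91.05°
At arrival: θ₂ = atan2(sin Δλ cos φ₁, −cos φ₂ sin φ₁ + sin φ₂ cos φ₁ cos Δλ) = 26.88°
Δθ = θ₂ − θ₁ = -64.2°

-64.2°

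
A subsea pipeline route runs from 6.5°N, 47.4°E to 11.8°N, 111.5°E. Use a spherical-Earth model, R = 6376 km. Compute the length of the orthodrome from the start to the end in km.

Haversine: a = sin²(Δφ/2)+cos φ₁ cos φ₂ sin²(Δλ/2) = 0.27601;  σ = 2·atan2(√a,√(1−a))
σ = 63.386° → d = Rσ = 6376·1.10630 = 7054 km

7054 km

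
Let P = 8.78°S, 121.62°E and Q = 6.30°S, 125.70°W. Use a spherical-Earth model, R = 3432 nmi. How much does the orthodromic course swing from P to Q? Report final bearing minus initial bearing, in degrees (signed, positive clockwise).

-22.3°

At departure: θ₁ = atan2(sin Δλ cos φ₂, cos φ₁ sin φ₂ − sin φ₁ cos φ₂ cos Δλ) = 100.32°
At arrival: θ₂ = atan2(sin Δλ cos φ₁, −cos φ₂ sin φ₁ + sin φ₂ cos φ₁ cos Δλ) = 78.02°
Δθ = θ₂ − θ₁ = -22.3°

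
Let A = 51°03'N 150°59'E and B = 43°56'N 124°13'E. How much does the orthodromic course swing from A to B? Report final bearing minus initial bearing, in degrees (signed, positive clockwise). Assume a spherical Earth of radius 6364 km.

-19.9°

Initial bearing θ₁ = atan2(sin Δλ cos φ₂, cos φ₁ sin φ₂ − sin φ₁ cos φ₂ cos Δλ) = 258.86°
Final bearing θ₂ = (initial bearing from the destination back to the start) + 180° = 238.92°
Δθ = θ₂ − θ₁ = -19.9°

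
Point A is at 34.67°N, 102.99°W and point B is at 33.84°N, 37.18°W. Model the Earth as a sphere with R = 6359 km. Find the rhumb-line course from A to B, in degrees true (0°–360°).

90.9°

Δψ = ln[tan(π/4+φ₂/2)/tan(π/4+φ₁/2)] = -0.0175
Δλ = +1.1486 rad (taken the short way round)
course = atan2(Δλ, Δψ) = 90.87°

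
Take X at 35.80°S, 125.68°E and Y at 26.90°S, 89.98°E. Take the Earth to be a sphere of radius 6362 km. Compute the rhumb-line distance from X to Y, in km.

3521 km

Rhumb course C = atan2(Δλ, Δψ) with Δψ = ln[tan(π/4+φ₂/2)/tan(π/4+φ₁/2)] = +0.1822, Δλ = -0.6231 → C = 286.30°
d = R·|Δφ| / |cos C| = 6362·0.15533 / 0.28068 = 3521 km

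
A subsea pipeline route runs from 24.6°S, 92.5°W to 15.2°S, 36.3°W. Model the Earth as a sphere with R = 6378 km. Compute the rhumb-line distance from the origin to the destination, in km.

Rhumb course C = atan2(Δλ, Δψ) with Δψ = ln[tan(π/4+φ₂/2)/tan(π/4+φ₁/2)] = +0.1747, Δλ = +0.9809 → C = 79.90°
d = R·|Δφ| / |cos C| = 6378·0.16406 / 0.17537 = 5967 km

5967 km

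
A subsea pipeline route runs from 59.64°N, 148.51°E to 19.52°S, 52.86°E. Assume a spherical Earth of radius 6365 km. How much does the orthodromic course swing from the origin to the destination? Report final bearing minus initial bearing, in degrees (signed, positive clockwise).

-52.3°

At departure: θ₁ = atan2(sin Δλ cos φ₂, cos φ₁ sin φ₂ − sin φ₁ cos φ₂ cos Δλ) = 264.59°
At arrival: θ₂ = atan2(sin Δλ cos φ₁, −cos φ₂ sin φ₁ + sin φ₂ cos φ₁ cos Δλ) = 212.27°
Δθ = θ₂ − θ₁ = -52.3°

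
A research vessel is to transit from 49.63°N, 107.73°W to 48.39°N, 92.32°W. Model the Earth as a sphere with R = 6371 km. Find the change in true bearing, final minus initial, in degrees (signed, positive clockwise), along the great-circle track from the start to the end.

+11.7°

At departure: θ₁ = atan2(sin Δλ cos φ₂, cos φ₁ sin φ₂ − sin φ₁ cos φ₂ cos Δλ) = 91.12°
At arrival: θ₂ = atan2(sin Δλ cos φ₁, −cos φ₂ sin φ₁ + sin φ₂ cos φ₁ cos Δλ) = 102.78°
Δθ = θ₂ − θ₁ = +11.7°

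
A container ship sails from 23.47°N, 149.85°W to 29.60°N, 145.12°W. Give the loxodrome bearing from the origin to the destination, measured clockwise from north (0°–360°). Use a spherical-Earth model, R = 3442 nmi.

34.6°

Δψ = ln[tan(π/4+φ₂/2)/tan(π/4+φ₁/2)] = +0.1197
Δλ = +0.0826 rad (taken the short way round)
course = atan2(Δλ, Δψ) = 34.60°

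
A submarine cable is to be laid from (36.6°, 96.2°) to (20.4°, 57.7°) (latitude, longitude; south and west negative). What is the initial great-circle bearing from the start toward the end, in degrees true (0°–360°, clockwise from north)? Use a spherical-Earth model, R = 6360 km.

254.9°

θ = atan2( sin Δλ·cos φ₂ ,  cos φ₁ sin φ₂ − sin φ₁ cos φ₂ cos Δλ )
  = atan2(-0.5835, -0.1575) = 254.89°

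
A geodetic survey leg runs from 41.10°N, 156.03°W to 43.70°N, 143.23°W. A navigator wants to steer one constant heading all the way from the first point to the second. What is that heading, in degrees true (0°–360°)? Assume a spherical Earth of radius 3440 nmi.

Δψ = ln[tan(π/4+φ₂/2)/tan(π/4+φ₁/2)] = +0.0615
Δλ = +0.2234 rad (taken the short way round)
course = atan2(Δλ, Δψ) = 74.62°

74.6°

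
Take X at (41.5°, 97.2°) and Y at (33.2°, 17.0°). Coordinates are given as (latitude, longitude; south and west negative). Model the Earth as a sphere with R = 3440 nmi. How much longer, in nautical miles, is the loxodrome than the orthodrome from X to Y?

131 nmi

Great circle: cos σ = sin φ₁ sin φ₂ + cos φ₁ cos φ₂ cos Δλ,  σ = 1.0821 rad → d_gc = 3722.3 nmi
Rhumb line: Δψ = -0.1826, q = Δφ/Δψ = 0.7934, d_rh = R√(Δφ²+q²Δλ²) = 3852.9 nmi
Excess = 3852.9 − 3722.3 = 130.6 ≈ 131 nmi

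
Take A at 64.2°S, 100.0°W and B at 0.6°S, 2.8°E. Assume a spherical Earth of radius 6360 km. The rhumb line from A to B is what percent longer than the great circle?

5.9%

Great circle: σ = 1.6579 rad → d_gc = Rσ = 10544.2 km
Rhumb: Δφ = +1.1100, Δλ = +1.7942, Δψ = +1.4634, q = Δφ/Δψ = 0.7585 → d_rh = R√(Δφ²+q²Δλ²) = 11169.5 km
Excess = (11169.5 − 10544.2) / 10544.2 = 625.3 / 10544.2 = 5.93% ≈ 5.9%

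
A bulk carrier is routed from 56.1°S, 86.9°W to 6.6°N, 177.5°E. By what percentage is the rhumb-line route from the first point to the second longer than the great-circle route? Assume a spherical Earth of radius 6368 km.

Great circle: σ = 1.7208 rad → d_gc = Rσ = 10958.2 km
Rhumb: Δφ = +1.0943, Δλ = -1.6685, Δψ = +1.3036, q = Δφ/Δψ = 0.8394 → d_rh = R√(Δφ²+q²Δλ²) = 11318.8 km
Excess = (11318.8 − 10958.2) / 10958.2 = 360.6 / 10958.2 = 3.29% ≈ 3.3%

3.3%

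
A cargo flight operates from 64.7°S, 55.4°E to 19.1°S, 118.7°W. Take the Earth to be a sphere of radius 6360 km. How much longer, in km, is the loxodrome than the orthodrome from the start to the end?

Great circle: cos σ = sin φ₁ sin φ₂ + cos φ₁ cos φ₂ cos Δλ,  σ = 1.6769 rad → d_gc = 10664.8 km
Rhumb line: Δψ = +1.1544, q = Δφ/Δψ = 0.6894, d_rh = R√(Δφ²+q²Δλ²) = 14252.4 km
Excess = 14252.4 − 10664.8 = 3587.6 ≈ 3588 km

3588 km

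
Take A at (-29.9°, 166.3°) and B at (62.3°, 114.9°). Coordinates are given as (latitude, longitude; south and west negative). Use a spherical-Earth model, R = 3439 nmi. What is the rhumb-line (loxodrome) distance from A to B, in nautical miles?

6093 nmi

Δψ = ln[tan(π/4+φ₂/2)/tan(π/4+φ₁/2)] = +1.9475;  Δφ = +1.6092 rad,  Δλ = -0.8971 rad
q = Δφ/Δψ = 0.8263
d = R·√(Δφ² + q²Δλ²) = 3439·1.77172 = 6093 nmi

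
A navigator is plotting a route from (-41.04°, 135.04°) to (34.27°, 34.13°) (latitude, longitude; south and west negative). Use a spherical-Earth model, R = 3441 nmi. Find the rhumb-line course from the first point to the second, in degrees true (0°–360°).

309.0°

Δψ = ln[tan(π/4+φ₂/2)/tan(π/4+φ₁/2)] = +1.4241
Δλ = -1.7612 rad (taken the short way round)
course = atan2(Δλ, Δψ) = 308.96°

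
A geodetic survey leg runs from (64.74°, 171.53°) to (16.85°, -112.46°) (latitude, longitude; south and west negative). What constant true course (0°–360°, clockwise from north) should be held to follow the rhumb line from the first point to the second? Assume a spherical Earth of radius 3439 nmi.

Δψ = ln[tan(π/4+φ₂/2)/tan(π/4+φ₁/2)] = -1.1973
Δλ = +1.3266 rad (taken the short way round)
course = atan2(Δλ, Δψ) = 132.07°

132.1°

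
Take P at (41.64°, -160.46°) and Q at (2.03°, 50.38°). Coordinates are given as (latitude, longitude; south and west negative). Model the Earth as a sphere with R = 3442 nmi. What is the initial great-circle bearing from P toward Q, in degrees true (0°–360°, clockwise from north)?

θ = atan2( sin Δλ·cos φ₂ ,  cos φ₁ sin φ₂ − sin φ₁ cos φ₂ cos Δλ )
  = atan2(-0.5123, +0.5966) = 319.35°

319.3°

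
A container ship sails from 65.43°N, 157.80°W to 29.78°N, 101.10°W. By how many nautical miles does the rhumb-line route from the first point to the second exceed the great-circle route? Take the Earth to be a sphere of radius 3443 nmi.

Great circle: cos σ = sin φ₁ sin φ₂ + cos φ₁ cos φ₂ cos Δλ,  σ = 0.8634 rad → d_gc = 2972.77 nmi
Rhumb line: Δψ = -0.9795, q = Δφ/Δψ = 0.6352, d_rh = R√(Δφ²+q²Δλ²) = 3045.32 nmi
Excess = 3045.32 − 2972.77 = 72.55 ≈ 73 nmi

73 nmi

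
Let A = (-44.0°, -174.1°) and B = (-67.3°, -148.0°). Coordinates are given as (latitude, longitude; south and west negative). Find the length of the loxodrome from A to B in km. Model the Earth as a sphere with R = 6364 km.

Rhumb course C = atan2(Δλ, Δψ) with Δψ = ln[tan(π/4+φ₂/2)/tan(π/4+φ₁/2)] = -0.7489, Δλ = +0.4555 → C = 148.69°
d = R·|Δφ| / |cos C| = 6364·0.40666 / 0.85436 = 3029 km

3029 km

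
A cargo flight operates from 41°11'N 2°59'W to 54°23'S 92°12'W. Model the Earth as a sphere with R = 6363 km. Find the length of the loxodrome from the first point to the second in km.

13649 km

Rhumb course C = atan2(Δλ, Δψ) with Δψ = ln[tan(π/4+φ₂/2)/tan(π/4+φ₁/2)] = -1.9257, Δλ = -1.5571 → C = 218.96°
d = R·|Δφ| / |cos C| = 6363·1.66795 / 0.77760 = 13649 km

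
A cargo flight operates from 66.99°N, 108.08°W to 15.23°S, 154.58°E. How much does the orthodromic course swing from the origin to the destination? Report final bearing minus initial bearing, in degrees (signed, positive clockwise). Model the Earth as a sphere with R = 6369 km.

-66.7°

Initial bearing θ₁ = atan2(sin Δλ cos φ₂, cos φ₁ sin φ₂ − sin φ₁ cos φ₂ cos Δλ) = 270.65°
Final bearing θ₂ = (initial bearing from the destination back to the start) + 180° = 203.90°
Δθ = θ₂ − θ₁ = -66.7°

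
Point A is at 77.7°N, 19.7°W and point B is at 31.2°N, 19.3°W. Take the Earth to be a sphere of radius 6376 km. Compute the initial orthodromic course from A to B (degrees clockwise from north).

N = sin Δλ·cos φ₂ = +0.0060;  D = cos φ₁ sin φ₂ − sin φ₁ cos φ₂ cos Δλ = -0.7254
initial course = atan2(N, D) = 179.53°

179.5°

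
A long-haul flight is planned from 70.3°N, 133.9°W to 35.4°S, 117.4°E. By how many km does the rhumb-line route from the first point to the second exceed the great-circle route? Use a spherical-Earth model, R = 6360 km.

Great circle: cos σ = sin φ₁ sin φ₂ + cos φ₁ cos φ₂ cos Δλ,  σ = 2.2568 rad → d_gc = 14353.4 km
Rhumb line: Δψ = -2.4122, q = Δφ/Δψ = 0.7648, d_rh = R√(Δφ²+q²Δλ²) = 14927.0 km
Excess = 14927.0 − 14353.4 = 573.6 ≈ 574 km

574 km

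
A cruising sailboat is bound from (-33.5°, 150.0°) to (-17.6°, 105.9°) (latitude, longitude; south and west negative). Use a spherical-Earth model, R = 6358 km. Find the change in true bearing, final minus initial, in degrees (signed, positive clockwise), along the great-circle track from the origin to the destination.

Initial bearing θ₁ = atan2(sin Δλ cos φ₂, cos φ₁ sin φ₂ − sin φ₁ cos φ₂ cos Δλ) = 280.73°
Final bearing θ₂ = (initial bearing from the destination back to the start) + 180° = 300.73°
Δθ = θ₂ − θ₁ = +20.0°

+20.0°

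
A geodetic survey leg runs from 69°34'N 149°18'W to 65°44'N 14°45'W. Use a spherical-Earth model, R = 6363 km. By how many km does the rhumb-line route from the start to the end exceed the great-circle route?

1121 km

Great circle: cos σ = sin φ₁ sin φ₂ + cos φ₁ cos φ₂ cos Δλ,  σ = 0.7172 rad → d_gc = 4563.8 km
Rhumb line: Δψ = -0.1764, q = Δφ/Δψ = 0.3794, d_rh = R√(Δφ²+q²Δλ²) = 5684.4 km
Excess = 5684.4 − 4563.8 = 1120.6 ≈ 1121 km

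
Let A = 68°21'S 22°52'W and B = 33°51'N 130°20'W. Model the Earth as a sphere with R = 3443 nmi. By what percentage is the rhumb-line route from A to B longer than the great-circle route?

Great circle: σ = 2.2265 rad → d_gc = Rσ = 7665.7 nmi
Rhumb: Δφ = +1.7837, Δλ = -1.8756, Δψ = +2.2829, q = Δφ/Δψ = 0.7814 → d_rh = R√(Δφ²+q²Δλ²) = 7948.4 nmi
Excess = (7948.4 − 7665.7) / 7665.7 = 282.7 / 7665.7 = 3.69% ≈ 3.7%

3.7%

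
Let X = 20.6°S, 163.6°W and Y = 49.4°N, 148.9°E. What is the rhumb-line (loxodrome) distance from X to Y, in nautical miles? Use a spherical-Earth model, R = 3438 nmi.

4917 nmi

Δψ = ln[tan(π/4+φ₂/2)/tan(π/4+φ₁/2)] = +1.3620;  Δφ = +1.2217 rad,  Δλ = -0.8290 rad
q = Δφ/Δψ = 0.8970
d = R·√(Δφ² + q²Δλ²) = 3438·1.43025 = 4917 nmi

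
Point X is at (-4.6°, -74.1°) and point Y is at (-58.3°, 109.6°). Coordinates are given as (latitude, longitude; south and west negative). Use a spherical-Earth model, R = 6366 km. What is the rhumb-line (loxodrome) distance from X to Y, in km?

Rhumb course C = atan2(Δλ, Δψ) with Δψ = ln[tan(π/4+φ₂/2)/tan(π/4+φ₁/2)] = -1.1787, Δλ = -3.0770 → C = 249.04°
d = R·|Δφ| / |cos C| = 6366·0.93724 / 0.35772 = 16679 km

16679 km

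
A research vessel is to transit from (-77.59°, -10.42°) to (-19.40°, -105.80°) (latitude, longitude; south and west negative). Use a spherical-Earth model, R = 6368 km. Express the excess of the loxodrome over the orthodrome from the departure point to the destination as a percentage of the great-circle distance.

Great circle: σ = 1.2604 rad → d_gc = Rσ = 8026.5 km
Rhumb: Δφ = +1.0156, Δλ = -1.6647, Δψ = +1.8737, q = Δφ/Δψ = 0.5420 → d_rh = R√(Δφ²+q²Δλ²) = 8651.2 km
Excess = (8651.2 − 8026.5) / 8026.5 = 624.7 / 8026.5 = 7.78% ≈ 7.8%

7.8%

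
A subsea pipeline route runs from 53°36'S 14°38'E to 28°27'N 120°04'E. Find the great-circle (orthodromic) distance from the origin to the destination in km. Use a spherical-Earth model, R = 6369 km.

Haversine: a = sin²(Δφ/2)+cos φ₁ cos φ₂ sin²(Δλ/2) = 0.76115;  σ = 2·atan2(√a,√(1−a))
σ = 121.486° → d = Rσ = 6369·2.12033 = 13504 km

13504 km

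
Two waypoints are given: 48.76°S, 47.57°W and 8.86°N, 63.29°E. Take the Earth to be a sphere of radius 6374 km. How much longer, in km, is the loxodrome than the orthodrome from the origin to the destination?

Great circle: cos σ = sin φ₁ sin φ₂ + cos φ₁ cos φ₂ cos Δλ,  σ = 1.9260 rad → d_gc = 12276.1 km
Rhumb line: Δψ = +1.1327, q = Δφ/Δψ = 0.8878, d_rh = R√(Δφ²+q²Δλ²) = 12688.0 km
Excess = 12688.0 − 12276.1 = 411.9 ≈ 412 km

412 km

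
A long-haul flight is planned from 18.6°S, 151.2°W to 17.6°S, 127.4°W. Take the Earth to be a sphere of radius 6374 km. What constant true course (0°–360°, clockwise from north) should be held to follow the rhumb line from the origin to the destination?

87.5°

Meridional parts: M(φ₁)=-0.3305, M(φ₂)=-0.3121 → ΔM = +0.0184;  Δλ = +0.4154 rad
tan C = Δλ / ΔM = +22.6219 → C = 87.47°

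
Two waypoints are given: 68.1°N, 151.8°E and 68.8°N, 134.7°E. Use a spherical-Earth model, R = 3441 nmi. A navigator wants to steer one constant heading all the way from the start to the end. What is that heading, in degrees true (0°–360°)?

Δψ = ln[tan(π/4+φ₂/2)/tan(π/4+φ₁/2)] = +0.0333
Δλ = -0.2985 rad (taken the short way round)
course = atan2(Δλ, Δψ) = 276.36°

276.4°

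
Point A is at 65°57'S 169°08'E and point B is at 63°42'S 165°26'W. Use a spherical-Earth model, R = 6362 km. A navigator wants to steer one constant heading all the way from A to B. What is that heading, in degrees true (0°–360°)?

Δψ = ln[tan(π/4+φ₂/2)/tan(π/4+φ₁/2)] = +0.0924
Δλ = +0.4439 rad (taken the short way round)
course = atan2(Δλ, Δψ) = 78.24°

78.2°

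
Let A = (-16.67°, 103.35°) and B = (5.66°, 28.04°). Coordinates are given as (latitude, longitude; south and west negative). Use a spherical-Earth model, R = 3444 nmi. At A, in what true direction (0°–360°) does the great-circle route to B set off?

θ = atan2( sin Δλ·cos φ₂ ,  cos φ₁ sin φ₂ − sin φ₁ cos φ₂ cos Δλ )
  = atan2(-0.9626, +0.1669) = 279.83°

279.8°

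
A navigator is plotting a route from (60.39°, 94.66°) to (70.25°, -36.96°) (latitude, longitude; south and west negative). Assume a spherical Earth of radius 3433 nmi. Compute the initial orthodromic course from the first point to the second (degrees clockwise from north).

θ = atan2( sin Δλ·cos φ₂ ,  cos φ₁ sin φ₂ − sin φ₁ cos φ₂ cos Δλ )
  = atan2(-0.2526, +0.6602) = 339.06°

339.1°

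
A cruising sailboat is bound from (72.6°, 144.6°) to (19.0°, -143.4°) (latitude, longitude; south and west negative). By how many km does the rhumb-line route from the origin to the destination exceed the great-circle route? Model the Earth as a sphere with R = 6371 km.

295 km

Great circle: cos σ = sin φ₁ sin φ₂ + cos φ₁ cos φ₂ cos Δλ,  σ = 1.1614 rad → d_gc = 7399.36 km
Rhumb line: Δψ = -1.5393, q = Δφ/Δψ = 0.6077, d_rh = R√(Δφ²+q²Δλ²) = 7693.88 km
Excess = 7693.88 − 7399.36 = 294.52 ≈ 295 km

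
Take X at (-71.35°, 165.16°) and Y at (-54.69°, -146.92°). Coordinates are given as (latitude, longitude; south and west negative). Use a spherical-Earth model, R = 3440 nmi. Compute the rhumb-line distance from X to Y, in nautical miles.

Rhumb course C = atan2(Δλ, Δψ) with Δψ = ln[tan(π/4+φ₂/2)/tan(π/4+φ₁/2)] = +0.6618, Δλ = +0.8364 → C = 51.65°
d = R·|Δφ| / |cos C| = 3440·0.29077 / 0.62052 = 1612 nmi

1612 nmi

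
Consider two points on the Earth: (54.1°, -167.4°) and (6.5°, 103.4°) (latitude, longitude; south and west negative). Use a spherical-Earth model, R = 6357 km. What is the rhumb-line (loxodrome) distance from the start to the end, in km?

Δψ = ln[tan(π/4+φ₂/2)/tan(π/4+φ₁/2)] = -1.0135;  Δφ = -0.8308 rad,  Δλ = -1.5568 rad
q = Δφ/Δψ = 0.8197
d = R·√(Δφ² + q²Δλ²) = 6357·1.52279 = 9680 km

9680 km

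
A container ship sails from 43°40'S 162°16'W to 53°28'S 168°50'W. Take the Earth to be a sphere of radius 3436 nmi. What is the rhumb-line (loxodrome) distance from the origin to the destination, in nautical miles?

Δψ = ln[tan(π/4+φ₂/2)/tan(π/4+φ₁/2)] = -0.2596;  Δφ = -0.1710 rad,  Δλ = -0.1146 rad
q = Δφ/Δψ = 0.6589
d = R·√(Δφ² + q²Δλ²) = 3436·0.18697 = 642 nmi

642 nmi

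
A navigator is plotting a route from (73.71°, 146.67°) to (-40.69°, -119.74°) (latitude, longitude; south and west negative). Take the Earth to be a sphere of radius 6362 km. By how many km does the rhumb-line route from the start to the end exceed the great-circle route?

Great circle: cos σ = sin φ₁ sin φ₂ + cos φ₁ cos φ₂ cos Δλ,  σ = 2.2641 rad → d_gc = 14404.4 km
Rhumb line: Δψ = -2.7228, q = Δφ/Δψ = 0.7333, d_rh = R√(Δφ²+q²Δλ²) = 14813.3 km
Excess = 14813.3 − 14404.4 = 408.9 ≈ 409 km

409 km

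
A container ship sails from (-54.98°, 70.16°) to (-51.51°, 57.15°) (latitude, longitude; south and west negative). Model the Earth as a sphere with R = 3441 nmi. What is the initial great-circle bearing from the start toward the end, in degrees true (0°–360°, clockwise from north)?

288.7°

N = sin Δλ·cos φ₂ = -0.1401;  D = cos φ₁ sin φ₂ − sin φ₁ cos φ₂ cos Δλ = +0.0474
initial course = atan2(N, D) = 288.71°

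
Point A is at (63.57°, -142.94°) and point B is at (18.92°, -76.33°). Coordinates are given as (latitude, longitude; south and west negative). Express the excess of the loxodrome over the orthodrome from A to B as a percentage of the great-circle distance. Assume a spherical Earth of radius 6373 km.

Great circle: σ = 1.0956 rad → d_gc = Rσ = 6982.3 km
Rhumb: Δφ = -0.7793, Δλ = +1.1626, Δψ = -1.1125, q = Δφ/Δψ = 0.7005 → d_rh = R√(Δφ²+q²Δλ²) = 7183.2 km
Excess = (7183.2 − 6982.3) / 6982.3 = 200.9 / 6982.3 = 2.88% ≈ 2.9%

2.9%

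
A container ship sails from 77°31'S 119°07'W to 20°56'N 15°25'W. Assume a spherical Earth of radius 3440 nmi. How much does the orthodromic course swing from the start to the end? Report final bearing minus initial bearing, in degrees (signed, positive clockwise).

At departure: θ₁ = atan2(sin Δλ cos φ₂, cos φ₁ sin φ₂ − sin φ₁ cos φ₂ cos Δλ) = 98.69°
At arrival: θ₂ = atan2(sin Δλ cos φ₁, −cos φ₂ sin φ₁ + sin φ₂ cos φ₁ cos Δλ) = 13.22°
Δθ = θ₂ − θ₁ = -85.5°

-85.5°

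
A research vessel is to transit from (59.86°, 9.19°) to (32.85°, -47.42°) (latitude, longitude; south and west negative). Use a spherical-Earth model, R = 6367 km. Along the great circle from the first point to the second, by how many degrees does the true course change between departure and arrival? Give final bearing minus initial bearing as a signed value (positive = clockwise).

Initial bearing θ₁ = atan2(sin Δλ cos φ₂, cos φ₁ sin φ₂ − sin φ₁ cos φ₂ cos Δλ) = 259.70°
Final bearing θ₂ = (initial bearing from the destination back to the start) + 180° = 216.02°
Δθ = θ₂ − θ₁ = -43.7°

-43.7°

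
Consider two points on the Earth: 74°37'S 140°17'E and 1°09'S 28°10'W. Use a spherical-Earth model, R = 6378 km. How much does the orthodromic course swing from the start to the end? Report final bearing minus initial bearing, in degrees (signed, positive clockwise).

At departure: θ₁ = atan2(sin Δλ cos φ₂, cos φ₁ sin φ₂ − sin φ₁ cos φ₂ cos Δλ) = 191.90°
At arrival: θ₂ = atan2(sin Δλ cos φ₁, −cos φ₂ sin φ₁ + sin φ₂ cos φ₁ cos Δλ) = 356.86°
Δθ = θ₂ − θ₁ = +165.0°

+165.0°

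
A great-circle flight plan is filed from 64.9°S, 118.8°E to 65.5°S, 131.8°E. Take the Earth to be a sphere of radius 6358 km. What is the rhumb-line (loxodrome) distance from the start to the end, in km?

Δψ = ln[tan(π/4+φ₂/2)/tan(π/4+φ₁/2)] = -0.0250;  Δφ = -0.0105 rad,  Δλ = +0.2269 rad
q = Δφ/Δψ = 0.4194
d = R·√(Δφ² + q²Δλ²) = 6358·0.09574 = 609 km

609 km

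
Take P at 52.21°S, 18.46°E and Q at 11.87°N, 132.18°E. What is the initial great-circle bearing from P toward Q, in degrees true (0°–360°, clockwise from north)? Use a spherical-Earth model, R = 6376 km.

101.7°

N = sin Δλ·cos φ₂ = +0.8959;  D = cos φ₁ sin φ₂ − sin φ₁ cos φ₂ cos Δλ = -0.1851
initial course = atan2(N, D) = 101.67°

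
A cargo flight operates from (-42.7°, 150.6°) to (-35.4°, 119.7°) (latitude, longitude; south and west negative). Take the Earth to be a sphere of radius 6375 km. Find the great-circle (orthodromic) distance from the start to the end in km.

2773 km

cos σ = sin φ₁ sin φ₂ + cos φ₁ cos φ₂ cos Δλ
      = sin(-42.70°)sin(-35.40°) + cos(-42.70°)cos(-35.40°)cos(-30.90°) = 0.9069
σ = 24.924° → d = Rσ = 6375·0.43500 = 2773 km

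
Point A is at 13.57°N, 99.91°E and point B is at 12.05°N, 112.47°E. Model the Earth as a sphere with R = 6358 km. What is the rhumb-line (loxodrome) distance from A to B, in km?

1369 km

Rhumb course C = atan2(Δλ, Δψ) with Δψ = ln[tan(π/4+φ₂/2)/tan(π/4+φ₁/2)] = -0.0272, Δλ = +0.2192 → C = 97.07°
d = R·|Δφ| / |cos C| = 6358·0.02653 / 0.12317 = 1369 km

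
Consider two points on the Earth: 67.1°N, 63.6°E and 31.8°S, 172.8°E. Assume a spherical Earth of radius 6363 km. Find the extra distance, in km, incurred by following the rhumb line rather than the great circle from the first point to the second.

Great circle: cos σ = sin φ₁ sin φ₂ + cos φ₁ cos φ₂ cos Δλ,  σ = 2.2070 rad → d_gc = 14043.4 km
Rhumb line: Δψ = -2.1827, q = Δφ/Δψ = 0.7908, d_rh = R√(Δφ²+q²Δλ²) = 14581.2 km
Excess = 14581.2 − 14043.4 = 537.8 ≈ 538 km

538 km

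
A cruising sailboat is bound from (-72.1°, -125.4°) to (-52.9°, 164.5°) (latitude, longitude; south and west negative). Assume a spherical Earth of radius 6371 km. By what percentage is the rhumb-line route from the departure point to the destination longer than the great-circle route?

5.2%

Great circle: σ = 0.6057 rad → d_gc = Rσ = 3859.1 km
Rhumb: Δφ = +0.3351, Δλ = -1.2235, Δψ = +0.7565, q = Δφ/Δψ = 0.4430 → d_rh = R√(Δφ²+q²Δλ²) = 4059.7 km
Excess = (4059.7 − 3859.1) / 3859.1 = 200.6 / 3859.1 = 5.20% ≈ 5.2%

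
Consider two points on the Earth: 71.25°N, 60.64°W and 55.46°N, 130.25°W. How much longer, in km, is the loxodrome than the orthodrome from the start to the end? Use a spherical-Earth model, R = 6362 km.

188 km

Great circle: cos σ = sin φ₁ sin φ₂ + cos φ₁ cos φ₂ cos Δλ,  σ = 0.5670 rad → d_gc = 3607.3 km
Rhumb line: Δψ = -0.6329, q = Δφ/Δψ = 0.4354, d_rh = R√(Δφ²+q²Δλ²) = 3795.0 km
Excess = 3795.0 − 3607.3 = 187.7 ≈ 188 km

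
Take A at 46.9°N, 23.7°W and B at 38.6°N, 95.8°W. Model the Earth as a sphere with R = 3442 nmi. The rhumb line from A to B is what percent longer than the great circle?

3.4%

Great circle: σ = 0.9025 rad → d_gc = Rσ = 3106.4 nmi
Rhumb: Δφ = -0.1449, Δλ = -1.2584, Δψ = -0.1977, q = Δφ/Δψ = 0.7326 → d_rh = R√(Δφ²+q²Δλ²) = 3212.0 nmi
Excess = (3212.0 − 3106.4) / 3106.4 = 105.6 / 3106.4 = 3.40% ≈ 3.4%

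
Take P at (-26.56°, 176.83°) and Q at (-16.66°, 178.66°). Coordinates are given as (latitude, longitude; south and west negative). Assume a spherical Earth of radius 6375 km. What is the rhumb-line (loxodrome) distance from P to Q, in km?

1118 km

Δψ = ln[tan(π/4+φ₂/2)/tan(π/4+φ₁/2)] = +0.1862;  Δφ = +0.1728 rad,  Δλ = +0.0319 rad
q = Δφ/Δψ = 0.9282
d = R·√(Δφ² + q²Δλ²) = 6375·0.17531 = 1118 km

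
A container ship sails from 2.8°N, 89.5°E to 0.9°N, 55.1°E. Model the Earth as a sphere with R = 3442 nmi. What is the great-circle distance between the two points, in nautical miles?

2068 nmi

cos σ = sin φ₁ sin φ₂ + cos φ₁ cos φ₂ cos Δλ
      = sin(2.80°)sin(0.90°) + cos(2.80°)cos(0.90°)cos(-34.40°) = 0.8248
σ = 34.432° → d = Rσ = 3442·0.60096 = 2068 nmi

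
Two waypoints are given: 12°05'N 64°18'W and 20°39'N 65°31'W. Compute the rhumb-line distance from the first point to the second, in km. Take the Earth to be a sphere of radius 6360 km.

960 km

Δψ = ln[tan(π/4+φ₂/2)/tan(π/4+φ₁/2)] = +0.1560;  Δφ = +0.1495 rad,  Δλ = -0.0212 rad
q = Δφ/Δψ = 0.9584
d = R·√(Δφ² + q²Δλ²) = 6360·0.15090 = 960 km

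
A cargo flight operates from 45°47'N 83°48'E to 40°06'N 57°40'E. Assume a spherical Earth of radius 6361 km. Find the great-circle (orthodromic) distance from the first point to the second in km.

Haversine: a = sin²(Δφ/2)+cos φ₁ cos φ₂ sin²(Δλ/2) = 0.02972;  σ = 2·atan2(√a,√(1−a))
σ = 19.856° → d = Rσ = 6361·0.34654 = 2204 km

2204 km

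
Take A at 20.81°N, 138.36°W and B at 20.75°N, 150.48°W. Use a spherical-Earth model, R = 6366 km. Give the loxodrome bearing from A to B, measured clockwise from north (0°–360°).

269.7°

Meridional parts: M(φ₁)=+0.3715, M(φ₂)=+0.3703 → ΔM = -0.0011;  Δλ = -0.2115 rad
tan C = Δλ / ΔM = +188.8598 → C = 269.70°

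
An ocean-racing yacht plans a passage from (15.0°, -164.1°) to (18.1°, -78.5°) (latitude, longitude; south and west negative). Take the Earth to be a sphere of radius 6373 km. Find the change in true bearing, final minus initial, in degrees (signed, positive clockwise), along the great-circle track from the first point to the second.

+29.6°

Initial bearing θ₁ = atan2(sin Δλ cos φ₂, cos φ₁ sin φ₂ − sin φ₁ cos φ₂ cos Δλ) = 73.47°
Final bearing θ₂ = (initial bearing from the destination back to the start) + 180° = 103.04°
Δθ = θ₂ − θ₁ = +29.6°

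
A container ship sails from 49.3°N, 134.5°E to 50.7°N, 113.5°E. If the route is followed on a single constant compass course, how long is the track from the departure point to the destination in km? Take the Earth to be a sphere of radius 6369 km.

Rhumb course C = atan2(Δλ, Δψ) with Δψ = ln[tan(π/4+φ₂/2)/tan(π/4+φ₁/2)] = +0.0380, Δλ = -0.3665 → C = 275.92°
d = R·|Δφ| / |cos C| = 6369·0.02443 / 0.10317 = 1508 km

1508 km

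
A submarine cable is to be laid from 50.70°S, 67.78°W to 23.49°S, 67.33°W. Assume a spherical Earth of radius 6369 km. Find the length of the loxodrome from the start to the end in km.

Rhumb course C = atan2(Δλ, Δψ) with Δψ = ln[tan(π/4+φ₂/2)/tan(π/4+φ₁/2)] = +0.6079, Δλ = +0.0079 → C = 0.74°
d = R·|Δφ| / |cos C| = 6369·0.47490 / 0.99992 = 3025 km

3025 km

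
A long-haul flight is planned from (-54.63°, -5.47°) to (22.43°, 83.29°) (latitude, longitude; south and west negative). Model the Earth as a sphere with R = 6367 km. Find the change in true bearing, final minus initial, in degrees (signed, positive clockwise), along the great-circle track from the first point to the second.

Initial bearing θ₁ = atan2(sin Δλ cos φ₂, cos φ₁ sin φ₂ − sin φ₁ cos φ₂ cos Δλ) = 75.61°
Final bearing θ₂ = (initial bearing from the destination back to the start) + 180° = 37.34°
Δθ = θ₂ − θ₁ = -38.3°

-38.3°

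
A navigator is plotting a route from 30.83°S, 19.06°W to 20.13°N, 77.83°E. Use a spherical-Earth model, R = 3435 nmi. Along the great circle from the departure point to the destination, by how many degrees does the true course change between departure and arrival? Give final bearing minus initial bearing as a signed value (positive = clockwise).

Initial bearing θ₁ = atan2(sin Δλ cos φ₂, cos φ₁ sin φ₂ − sin φ₁ cos φ₂ cos Δλ) = 75.69°
Final bearing θ₂ = (initial bearing from the destination back to the start) + 180° = 62.40°
Δθ = θ₂ − θ₁ = -13.3°

-13.3°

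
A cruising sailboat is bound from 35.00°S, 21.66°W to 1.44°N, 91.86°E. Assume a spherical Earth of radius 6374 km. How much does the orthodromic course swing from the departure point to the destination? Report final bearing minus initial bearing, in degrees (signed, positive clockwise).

At departure: θ₁ = atan2(sin Δλ cos φ₂, cos φ₁ sin φ₂ − sin φ₁ cos φ₂ cos Δλ) = 102.80°
At arrival: θ₂ = atan2(sin Δλ cos φ₁, −cos φ₂ sin φ₁ + sin φ₂ cos φ₁ cos Δλ) = 53.04°
Δθ = θ₂ − θ₁ = -49.8°

-49.8°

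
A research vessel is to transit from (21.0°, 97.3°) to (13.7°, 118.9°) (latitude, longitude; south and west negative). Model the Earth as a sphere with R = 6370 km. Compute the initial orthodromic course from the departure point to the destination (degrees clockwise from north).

θ = atan2( sin Δλ·cos φ₂ ,  cos φ₁ sin φ₂ − sin φ₁ cos φ₂ cos Δλ )
  = atan2(+0.3577, -0.1026) = 106.01°

106.0°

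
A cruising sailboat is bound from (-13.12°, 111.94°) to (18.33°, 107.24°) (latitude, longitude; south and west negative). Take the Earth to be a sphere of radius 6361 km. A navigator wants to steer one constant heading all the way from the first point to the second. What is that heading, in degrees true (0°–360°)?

351.6°

Meridional parts: M(φ₁)=-0.2310, M(φ₂)=+0.3255 → ΔM = +0.5565;  Δλ = -0.0820 rad
tan C = Δλ / ΔM = -0.1474 → C = 351.62°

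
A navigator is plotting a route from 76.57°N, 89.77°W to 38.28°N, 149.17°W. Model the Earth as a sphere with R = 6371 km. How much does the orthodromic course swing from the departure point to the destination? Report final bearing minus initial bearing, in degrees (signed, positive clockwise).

At departure: θ₁ = atan2(sin Δλ cos φ₂, cos φ₁ sin φ₂ − sin φ₁ cos φ₂ cos Δλ) = 250.09°
At arrival: θ₂ = atan2(sin Δλ cos φ₁, −cos φ₂ sin φ₁ + sin φ₂ cos φ₁ cos Δλ) = 196.15°
Δθ = θ₂ − θ₁ = -53.9°

-53.9°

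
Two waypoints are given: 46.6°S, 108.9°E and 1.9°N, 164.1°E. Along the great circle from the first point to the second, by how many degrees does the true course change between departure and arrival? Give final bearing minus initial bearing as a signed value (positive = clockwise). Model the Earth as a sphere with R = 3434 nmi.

-24.6°

Initial bearing θ₁ = atan2(sin Δλ cos φ₂, cos φ₁ sin φ₂ − sin φ₁ cos φ₂ cos Δλ) = 61.95°
Final bearing θ₂ = (initial bearing from the destination back to the start) + 180° = 37.35°
Δθ = θ₂ − θ₁ = -24.6°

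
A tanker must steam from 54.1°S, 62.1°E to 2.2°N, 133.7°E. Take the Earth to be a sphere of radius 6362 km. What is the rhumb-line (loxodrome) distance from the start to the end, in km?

9165 km

Δψ = ln[tan(π/4+φ₂/2)/tan(π/4+φ₁/2)] = +1.1656;  Δφ = +0.9826 rad,  Δλ = +1.2497 rad
q = Δφ/Δψ = 0.8430
d = R·√(Δφ² + q²Δλ²) = 6362·1.44064 = 9165 km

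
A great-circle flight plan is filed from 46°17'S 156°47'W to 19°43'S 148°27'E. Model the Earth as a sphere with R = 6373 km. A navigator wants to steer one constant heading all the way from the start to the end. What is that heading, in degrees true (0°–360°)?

300.5°

Δψ = ln[tan(π/4+φ₂/2)/tan(π/4+φ₁/2)] = +0.5623
Δλ = -0.9559 rad (taken the short way round)
course = atan2(Δλ, Δψ) = 300.47°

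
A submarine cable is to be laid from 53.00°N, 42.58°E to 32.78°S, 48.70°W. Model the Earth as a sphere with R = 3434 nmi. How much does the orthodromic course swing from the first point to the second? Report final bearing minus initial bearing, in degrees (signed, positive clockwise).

-27.5°

Initial bearing θ₁ = atan2(sin Δλ cos φ₂, cos φ₁ sin φ₂ − sin φ₁ cos φ₂ cos Δλ) = 249.71°
Final bearing θ₂ = (initial bearing from the destination back to the start) + 180° = 222.17°
Δθ = θ₂ − θ₁ = -27.5°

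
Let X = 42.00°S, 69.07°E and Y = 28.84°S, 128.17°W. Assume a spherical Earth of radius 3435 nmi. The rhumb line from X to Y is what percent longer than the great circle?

23.6%

Great circle: σ = 1.8744 rad → d_gc = Rσ = 6438.6 nmi
Rhumb: Δφ = +0.2297, Δλ = +2.8407, Δψ = +0.2831, q = Δφ/Δψ = 0.8113 → d_rh = R√(Δφ²+q²Δλ²) = 7955.8 nmi
Excess = (7955.8 − 6438.6) / 6438.6 = 1517.2 / 6438.6 = 23.56% ≈ 23.6%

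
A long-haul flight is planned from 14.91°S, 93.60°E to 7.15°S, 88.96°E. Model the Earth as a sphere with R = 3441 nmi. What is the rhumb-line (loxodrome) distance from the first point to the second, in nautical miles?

540 nmi

Rhumb course C = atan2(Δλ, Δψ) with Δψ = ln[tan(π/4+φ₂/2)/tan(π/4+φ₁/2)] = +0.1381, Δλ = -0.0810 → C = 329.61°
d = R·|Δφ| / |cos C| = 3441·0.13544 / 0.86262 = 540 nmi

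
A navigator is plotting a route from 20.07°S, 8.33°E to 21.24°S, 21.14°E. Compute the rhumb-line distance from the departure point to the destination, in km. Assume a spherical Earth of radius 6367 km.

Δψ = ln[tan(π/4+φ₂/2)/tan(π/4+φ₁/2)] = -0.0218;  Δφ = -0.0204 rad,  Δλ = +0.2236 rad
q = Δφ/Δψ = 0.9357
d = R·√(Δφ² + q²Δλ²) = 6367·0.21020 = 1338 km

1338 km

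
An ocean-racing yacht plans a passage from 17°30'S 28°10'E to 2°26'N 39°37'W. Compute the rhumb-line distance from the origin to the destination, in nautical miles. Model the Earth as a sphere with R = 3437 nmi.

Rhumb course C = atan2(Δλ, Δψ) with Δψ = ln[tan(π/4+φ₂/2)/tan(π/4+φ₁/2)] = +0.3528, Δλ = -1.1830 → C = 286.60°
d = R·|Δφ| / |cos C| = 3437·0.34790 / 0.28576 = 4184 nmi

4184 nmi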